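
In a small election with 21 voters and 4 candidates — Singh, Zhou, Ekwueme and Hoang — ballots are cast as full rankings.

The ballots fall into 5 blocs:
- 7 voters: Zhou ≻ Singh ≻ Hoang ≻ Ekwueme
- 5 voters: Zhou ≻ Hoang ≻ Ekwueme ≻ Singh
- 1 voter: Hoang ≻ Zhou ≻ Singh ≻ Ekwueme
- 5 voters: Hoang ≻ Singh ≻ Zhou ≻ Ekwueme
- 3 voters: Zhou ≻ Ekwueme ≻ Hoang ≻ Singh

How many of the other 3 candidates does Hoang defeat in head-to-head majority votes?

Hoang against each rival (21 voters):
Hoang vs Singh: Hoang, 14–7.
Hoang vs Zhou: Zhou wins 15–6.
Hoang–Ekwueme: Hoang 18–3.
Hoang beats Singh, Ekwueme; loses to Zhou — 2 pairwise wins.

2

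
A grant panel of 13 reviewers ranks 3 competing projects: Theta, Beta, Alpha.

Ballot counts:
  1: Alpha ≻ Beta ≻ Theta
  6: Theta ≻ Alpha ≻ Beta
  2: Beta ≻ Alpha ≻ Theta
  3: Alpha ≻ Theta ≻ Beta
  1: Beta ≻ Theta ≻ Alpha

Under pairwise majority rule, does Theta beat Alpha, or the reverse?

Theta

Ballots ranking Theta above Alpha: 6 + 1 = 7.
Ballots ranking Alpha above Theta: 13 − 7 = 6.
Theta wins the head-to-head 7–6.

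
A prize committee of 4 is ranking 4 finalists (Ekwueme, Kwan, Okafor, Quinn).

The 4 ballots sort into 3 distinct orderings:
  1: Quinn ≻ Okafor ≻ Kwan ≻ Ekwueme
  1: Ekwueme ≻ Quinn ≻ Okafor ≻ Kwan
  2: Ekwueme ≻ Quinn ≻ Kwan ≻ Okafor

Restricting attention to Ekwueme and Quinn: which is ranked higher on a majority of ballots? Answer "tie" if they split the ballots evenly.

Ekwueme

Ballots ranking Ekwueme above Quinn: 1 + 2 = 3.
Ballots ranking Quinn above Ekwueme: 4 − 3 = 1.
Ekwueme wins the head-to-head 3–1.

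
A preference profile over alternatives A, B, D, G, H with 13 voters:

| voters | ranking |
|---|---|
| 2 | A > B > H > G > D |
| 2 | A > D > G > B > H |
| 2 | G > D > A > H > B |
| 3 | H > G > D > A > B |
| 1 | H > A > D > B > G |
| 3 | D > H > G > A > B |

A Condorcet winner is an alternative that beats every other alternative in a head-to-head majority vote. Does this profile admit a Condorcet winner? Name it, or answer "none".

none

Head-to-head results (13 voters):
A vs B: 2+2+2+3+1+3 = 13 for A, 0 for B — A by 13–0.
A vs D: 5 to 8, D.
A vs G: 2+2+1 = 5 for A, 8 for G — G by 8–5.
A vs H: A is ranked higher on 2+2+2 = 6 ballots, H on 7. H wins 7–6.
B vs D: 2 for B, 11 for D — D by 11–2.
B vs G: 3 to 10, G.
B vs H: B is ranked higher on 2+2 = 4 ballots, H on 9. H wins 9–4.
D vs G: 2+1+3 = 6 for D, 7 for G — G by 7–6.
D vs H: D preferred on 2+2+3 = 7 ballots; D wins 7–6.
G vs H: G is ranked higher on 2+2 = 4 ballots, H on 9. H wins 9–4.
Each alternative drops at least one matchup (A loses to D; B loses to A; D loses to G; G loses to H; H loses to D); the cycle D > H > G > D rules out a Condorcet winner.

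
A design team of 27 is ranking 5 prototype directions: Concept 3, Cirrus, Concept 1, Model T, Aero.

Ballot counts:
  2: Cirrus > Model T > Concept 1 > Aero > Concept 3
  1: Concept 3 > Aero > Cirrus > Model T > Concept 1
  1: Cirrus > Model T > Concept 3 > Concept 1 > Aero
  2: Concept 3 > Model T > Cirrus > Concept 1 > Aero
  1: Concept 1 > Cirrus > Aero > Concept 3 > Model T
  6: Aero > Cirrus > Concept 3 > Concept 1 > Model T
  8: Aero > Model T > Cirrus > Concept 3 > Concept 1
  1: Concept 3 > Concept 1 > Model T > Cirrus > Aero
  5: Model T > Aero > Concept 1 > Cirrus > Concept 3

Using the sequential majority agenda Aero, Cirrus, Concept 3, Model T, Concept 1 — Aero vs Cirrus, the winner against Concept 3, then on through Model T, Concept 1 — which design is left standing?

Aero

Round 1: Aero vs Cirrus — 20–7, Aero advances.
Round 2: Aero vs Concept 3 — 22–5, Aero advances.
Round 3: Aero vs Model T — 16–11, Aero advances.
Round 4: Aero vs Concept 1 — 20–7, Aero advances.
The agenda winner is Aero.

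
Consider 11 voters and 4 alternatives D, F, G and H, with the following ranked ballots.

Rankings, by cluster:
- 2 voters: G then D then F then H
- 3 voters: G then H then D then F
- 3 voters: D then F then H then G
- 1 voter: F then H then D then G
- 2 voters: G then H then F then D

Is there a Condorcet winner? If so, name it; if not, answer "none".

G

Check each pair by majority over 11 ballots:
D vs F: D wins 8–3.
D vs G: G, 7–4.
D vs H: H, 6–5.
F–G: G 7–4.
F–H: F 6–5.
G–H: G 7–4.
G wins every pairwise contest, so G is the Condorcet winner.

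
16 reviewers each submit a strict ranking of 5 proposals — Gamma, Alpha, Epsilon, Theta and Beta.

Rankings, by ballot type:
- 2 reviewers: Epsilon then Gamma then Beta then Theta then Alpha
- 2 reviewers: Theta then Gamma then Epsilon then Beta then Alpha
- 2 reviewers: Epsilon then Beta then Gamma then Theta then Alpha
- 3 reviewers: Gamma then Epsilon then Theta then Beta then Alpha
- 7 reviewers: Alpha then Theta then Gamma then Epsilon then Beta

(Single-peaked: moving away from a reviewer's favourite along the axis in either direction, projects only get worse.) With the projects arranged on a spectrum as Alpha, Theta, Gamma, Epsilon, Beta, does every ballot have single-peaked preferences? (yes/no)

yes

Axis positions: Alpha=1, Theta=2, Gamma=3, Epsilon=4, Beta=5.
Ballot type 1 (peak Epsilon at position 4): ranking walks positions 4-3-5-2-1, expanding outward from the peak — single-peaked.
Ballot type 2 (peak Theta at position 2): ranking walks positions 2-3-4-5-1, expanding outward from the peak — single-peaked.
Ballot type 3 (peak Epsilon at position 4): ranking walks positions 4-5-3-2-1, expanding outward from the peak — single-peaked.
Ballot type 4 (peak Gamma at position 3): ranking walks positions 3-4-2-5-1, expanding outward from the peak — single-peaked.
Ballot type 5 (peak Alpha at position 1): ranking walks positions 1-2-3-4-5, expanding outward from the peak — single-peaked.
Every ranking is single-peaked on this axis.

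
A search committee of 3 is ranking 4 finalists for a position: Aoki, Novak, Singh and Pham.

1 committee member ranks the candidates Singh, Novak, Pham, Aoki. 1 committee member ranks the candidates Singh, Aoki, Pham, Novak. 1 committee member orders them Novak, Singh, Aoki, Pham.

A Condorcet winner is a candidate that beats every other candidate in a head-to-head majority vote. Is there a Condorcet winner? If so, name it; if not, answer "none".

Head-to-head results (3 committee members):
Aoki vs Novak: Aoki is ranked higher on 1 ballot, Novak on 2. Novak wins 2–1.
Aoki vs Singh: 0 for Aoki, 3 for Singh — Singh by 3–0.
Aoki vs Pham: 2 to 1, Aoki.
Novak vs Singh: 1 for Novak, 2 for Singh — Singh by 2–1.
Novak vs Pham: Novak is ranked higher on 1+1 = 2 ballots, Pham on 1. Novak wins 2–1.
Singh–Pham: Singh 3–0.
Singh beats each of Aoki, Novak, Pham — Singh is the Condorcet winner.

Singh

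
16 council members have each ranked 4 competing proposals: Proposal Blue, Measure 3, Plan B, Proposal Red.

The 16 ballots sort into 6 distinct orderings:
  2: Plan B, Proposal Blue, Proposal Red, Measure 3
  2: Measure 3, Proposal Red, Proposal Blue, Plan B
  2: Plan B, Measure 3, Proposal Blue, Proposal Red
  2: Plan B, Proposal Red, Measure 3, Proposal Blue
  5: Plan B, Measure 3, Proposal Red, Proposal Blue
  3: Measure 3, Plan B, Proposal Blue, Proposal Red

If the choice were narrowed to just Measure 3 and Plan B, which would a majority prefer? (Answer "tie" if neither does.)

Ballots ranking Measure 3 above Plan B: 2 + 3 = 5.
Ballots ranking Plan B above Measure 3: 16 − 5 = 11.
Plan B wins the head-to-head 11–5.

Plan B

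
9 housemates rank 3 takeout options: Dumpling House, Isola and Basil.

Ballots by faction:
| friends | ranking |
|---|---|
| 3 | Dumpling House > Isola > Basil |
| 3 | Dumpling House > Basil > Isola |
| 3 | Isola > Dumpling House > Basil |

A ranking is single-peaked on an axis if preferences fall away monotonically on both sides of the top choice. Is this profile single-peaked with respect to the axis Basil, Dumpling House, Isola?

yes

Axis positions: Basil=1, Dumpling House=2, Isola=3.
Faction 1 (peak Dumpling House at position 2): ranking walks positions 2-3-1, expanding outward from the peak — single-peaked.
Faction 2 (peak Dumpling House at position 2): ranking walks positions 2-1-3, expanding outward from the peak — single-peaked.
Faction 3 (peak Isola at position 3): ranking walks positions 3-2-1, expanding outward from the peak — single-peaked.
Every ranking is single-peaked on this axis.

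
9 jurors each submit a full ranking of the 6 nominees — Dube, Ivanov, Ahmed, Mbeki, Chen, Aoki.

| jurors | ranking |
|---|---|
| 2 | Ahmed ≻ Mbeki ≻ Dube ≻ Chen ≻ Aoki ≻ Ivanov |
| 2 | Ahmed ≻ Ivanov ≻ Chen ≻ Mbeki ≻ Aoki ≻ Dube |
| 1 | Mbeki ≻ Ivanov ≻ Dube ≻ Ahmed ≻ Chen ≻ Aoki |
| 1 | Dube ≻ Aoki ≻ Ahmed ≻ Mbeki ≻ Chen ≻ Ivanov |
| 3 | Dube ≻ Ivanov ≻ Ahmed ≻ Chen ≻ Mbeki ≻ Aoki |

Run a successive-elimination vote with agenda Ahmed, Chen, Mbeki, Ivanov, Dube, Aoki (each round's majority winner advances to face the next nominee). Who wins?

Dube

Round 1: Ahmed vs Chen — 9–0, Ahmed advances.
Round 2: Ahmed vs Mbeki — 8–1, Ahmed advances.
Round 3: Ahmed vs Ivanov — 5–4, Ahmed advances.
Round 4: Ahmed vs Dube — 4–5, Dube advances.
Round 5: Dube vs Aoki — 7–2, Dube advances.
Dube survives the agenda.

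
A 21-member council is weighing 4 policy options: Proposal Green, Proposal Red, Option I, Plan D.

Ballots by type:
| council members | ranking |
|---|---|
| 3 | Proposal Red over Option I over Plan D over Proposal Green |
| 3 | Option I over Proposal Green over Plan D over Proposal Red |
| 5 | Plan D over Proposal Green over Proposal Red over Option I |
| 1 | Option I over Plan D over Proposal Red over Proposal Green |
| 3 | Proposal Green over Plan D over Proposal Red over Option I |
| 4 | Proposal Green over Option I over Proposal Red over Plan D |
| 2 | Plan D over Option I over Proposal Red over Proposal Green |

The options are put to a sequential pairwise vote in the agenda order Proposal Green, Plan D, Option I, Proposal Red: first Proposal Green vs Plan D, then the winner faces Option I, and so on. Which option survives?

Proposal Red

Round 1: Proposal Green vs Plan D — 10–11, Plan D advances.
Round 2: Plan D vs Option I — 10–11, Option I advances.
Round 3: Option I vs Proposal Red — 10–11, Proposal Red advances.
The agenda winner is Proposal Red.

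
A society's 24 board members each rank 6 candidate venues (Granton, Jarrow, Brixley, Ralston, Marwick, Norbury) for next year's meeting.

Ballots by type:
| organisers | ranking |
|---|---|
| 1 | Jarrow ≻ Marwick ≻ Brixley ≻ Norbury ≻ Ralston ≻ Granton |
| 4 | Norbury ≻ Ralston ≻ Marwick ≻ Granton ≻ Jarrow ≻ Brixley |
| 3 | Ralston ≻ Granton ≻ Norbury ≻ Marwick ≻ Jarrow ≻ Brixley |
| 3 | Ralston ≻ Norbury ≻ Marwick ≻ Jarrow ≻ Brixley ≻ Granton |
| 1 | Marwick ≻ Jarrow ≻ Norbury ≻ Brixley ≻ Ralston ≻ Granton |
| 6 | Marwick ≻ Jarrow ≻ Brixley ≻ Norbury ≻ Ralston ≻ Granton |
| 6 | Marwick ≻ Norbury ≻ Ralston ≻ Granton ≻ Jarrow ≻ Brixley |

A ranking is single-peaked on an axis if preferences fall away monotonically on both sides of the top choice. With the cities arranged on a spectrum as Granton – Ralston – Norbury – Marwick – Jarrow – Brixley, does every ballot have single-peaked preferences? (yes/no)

yes

Axis positions: Granton=1, Ralston=2, Norbury=3, Marwick=4, Jarrow=5, Brixley=6.
Type 1 (peak Jarrow at position 5): ranking walks positions 5-4-6-3-2-1, expanding outward from the peak — single-peaked.
Type 2 (peak Norbury at position 3): ranking walks positions 3-2-4-1-5-6, expanding outward from the peak — single-peaked.
Type 3 (peak Ralston at position 2): ranking walks positions 2-1-3-4-5-6, expanding outward from the peak — single-peaked.
Type 4 (peak Ralston at position 2): ranking walks positions 2-3-4-5-6-1, expanding outward from the peak — single-peaked.
Type 5 (peak Marwick at position 4): ranking walks positions 4-5-3-6-2-1, expanding outward from the peak — single-peaked.
Type 6 (peak Marwick at position 4): ranking walks positions 4-5-6-3-2-1, expanding outward from the peak — single-peaked.
Type 7 (peak Marwick at position 4): ranking walks positions 4-3-2-1-5-6, expanding outward from the peak — single-peaked.
Every ranking is single-peaked on this axis.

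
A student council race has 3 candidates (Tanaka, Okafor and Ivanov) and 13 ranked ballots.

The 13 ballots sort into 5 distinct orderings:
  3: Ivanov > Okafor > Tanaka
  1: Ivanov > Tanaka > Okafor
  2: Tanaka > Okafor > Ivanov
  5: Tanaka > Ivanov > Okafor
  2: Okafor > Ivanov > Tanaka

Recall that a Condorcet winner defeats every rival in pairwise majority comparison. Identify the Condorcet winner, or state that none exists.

Tanaka

Head-to-head results (13 voters):
Tanaka vs Okafor: Tanaka preferred on 1+2+5 = 8 ballots; Tanaka wins 8–5.
Tanaka vs Ivanov: 7 to 6, Tanaka.
Okafor vs Ivanov: Okafor preferred on 2+2 = 4 ballots; Ivanov wins 9–4.
Tanaka defeats every rival head-to-head and is the Condorcet winner.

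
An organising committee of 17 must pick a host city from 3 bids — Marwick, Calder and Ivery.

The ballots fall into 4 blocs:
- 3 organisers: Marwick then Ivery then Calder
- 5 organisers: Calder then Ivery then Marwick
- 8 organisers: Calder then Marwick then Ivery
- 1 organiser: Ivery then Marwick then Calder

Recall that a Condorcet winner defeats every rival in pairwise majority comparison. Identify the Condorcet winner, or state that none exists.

Check each pair by majority over 17 ballots:
Marwick vs Calder: Marwick is ranked higher on 3+1 = 4 ballots, Calder on 13. Calder wins 13–4.
Marwick vs Ivery: Marwick is ranked higher on 3+8 = 11 ballots, Ivery on 6. Marwick wins 11–6.
Calder vs Ivery: Calder is ranked higher on 5+8 = 13 ballots, Ivery on 4. Calder wins 13–4.
Calder beats each of Marwick, Ivery — Calder is the Condorcet winner.

Calder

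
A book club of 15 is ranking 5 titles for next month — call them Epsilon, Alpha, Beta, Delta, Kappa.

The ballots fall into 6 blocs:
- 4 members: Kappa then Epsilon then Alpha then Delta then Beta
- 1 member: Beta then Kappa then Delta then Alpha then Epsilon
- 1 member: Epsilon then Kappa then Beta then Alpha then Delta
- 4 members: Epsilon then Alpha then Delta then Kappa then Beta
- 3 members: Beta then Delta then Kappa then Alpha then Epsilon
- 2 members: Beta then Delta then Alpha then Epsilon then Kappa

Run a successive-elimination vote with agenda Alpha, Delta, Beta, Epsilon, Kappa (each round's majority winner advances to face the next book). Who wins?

Kappa

Round 1: Alpha vs Delta — 9–6, Alpha advances.
Round 2: Alpha vs Beta — 8–7, Alpha advances.
Round 3: Alpha vs Epsilon — 6–9, Epsilon advances.
Round 4: Epsilon vs Kappa — 7–8, Kappa advances.
Kappa survives the agenda.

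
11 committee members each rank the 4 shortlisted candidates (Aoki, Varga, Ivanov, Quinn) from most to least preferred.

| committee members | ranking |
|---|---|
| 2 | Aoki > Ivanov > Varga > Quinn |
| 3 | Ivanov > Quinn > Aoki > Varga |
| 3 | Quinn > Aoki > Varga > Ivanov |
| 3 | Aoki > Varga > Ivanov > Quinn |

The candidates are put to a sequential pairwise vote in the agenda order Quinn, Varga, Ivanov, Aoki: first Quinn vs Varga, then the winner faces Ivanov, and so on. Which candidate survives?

Aoki

Round 1: Quinn vs Varga — 6–5, Quinn advances.
Round 2: Quinn vs Ivanov — 3–8, Ivanov advances.
Round 3: Ivanov vs Aoki — 3–8, Aoki advances.
Aoki survives the agenda.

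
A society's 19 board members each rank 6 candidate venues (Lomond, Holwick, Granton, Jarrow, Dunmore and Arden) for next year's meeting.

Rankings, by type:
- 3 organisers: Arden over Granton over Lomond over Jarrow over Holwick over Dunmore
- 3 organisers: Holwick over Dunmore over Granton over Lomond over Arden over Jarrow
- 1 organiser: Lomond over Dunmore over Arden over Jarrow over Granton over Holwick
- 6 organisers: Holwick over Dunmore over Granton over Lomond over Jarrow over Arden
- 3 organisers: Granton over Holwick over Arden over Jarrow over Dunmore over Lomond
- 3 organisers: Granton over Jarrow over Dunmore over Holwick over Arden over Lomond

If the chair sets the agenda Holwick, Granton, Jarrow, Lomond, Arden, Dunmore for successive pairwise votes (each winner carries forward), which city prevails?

Dunmore

Round 1: Holwick vs Granton — 9–10, Granton advances.
Round 2: Granton vs Jarrow — 18–1, Granton advances.
Round 3: Granton vs Lomond — 18–1, Granton advances.
Round 4: Granton vs Arden — 15–4, Granton advances.
Round 5: Granton vs Dunmore — 9–10, Dunmore advances.
The agenda winner is Dunmore.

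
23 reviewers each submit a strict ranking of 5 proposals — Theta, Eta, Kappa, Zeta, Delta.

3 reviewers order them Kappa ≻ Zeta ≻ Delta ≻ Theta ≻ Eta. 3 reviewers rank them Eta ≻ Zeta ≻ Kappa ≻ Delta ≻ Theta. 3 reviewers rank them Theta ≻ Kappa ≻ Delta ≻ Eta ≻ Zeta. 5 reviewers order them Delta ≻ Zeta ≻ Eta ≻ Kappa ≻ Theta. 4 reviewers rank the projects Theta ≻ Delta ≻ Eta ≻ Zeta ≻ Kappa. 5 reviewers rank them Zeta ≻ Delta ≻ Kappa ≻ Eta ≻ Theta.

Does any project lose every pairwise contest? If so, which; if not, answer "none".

Theta

Pairwise majorities:
Theta vs Eta: 3+3+4 = 10 for Theta, 13 for Eta — Eta by 13–10.
Theta vs Kappa: 3+4 = 7 for Theta, 16 for Kappa — Kappa by 16–7.
Theta vs Zeta: Zeta, 16–7.
Theta vs Delta: 3+4 = 7 for Theta, 16 for Delta — Delta by 16–7.
Eta vs Kappa: Eta preferred on 3+5+4 = 12 ballots; Eta wins 12–11.
Eta vs Zeta: 3+3+4 = 10 for Eta, 13 for Zeta — Zeta by 13–10.
Eta vs Delta: Delta wins 20–3.
Kappa vs Zeta: 3+3 = 6 for Kappa, 17 for Zeta — Zeta by 17–6.
Kappa vs Delta: Delta wins 14–9.
Zeta–Delta: Delta 12–11.
Theta loses to every other project — it is the Condorcet loser.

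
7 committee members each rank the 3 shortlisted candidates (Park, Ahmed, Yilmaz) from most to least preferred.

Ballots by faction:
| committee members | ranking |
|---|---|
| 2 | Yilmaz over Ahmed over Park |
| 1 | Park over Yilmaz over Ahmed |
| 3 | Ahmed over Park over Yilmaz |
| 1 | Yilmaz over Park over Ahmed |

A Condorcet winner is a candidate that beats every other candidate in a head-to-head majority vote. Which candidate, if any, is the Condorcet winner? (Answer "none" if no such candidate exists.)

Pairwise majorities:
Park vs Ahmed: Park preferred on 1+1 = 2 ballots; Ahmed wins 5–2.
Park vs Yilmaz: 4 to 3, Park.
Ahmed vs Yilmaz: 3 for Ahmed, 4 for Yilmaz — Yilmaz by 4–3.
Each candidate drops at least one matchup (Park loses to Ahmed; Ahmed loses to Yilmaz; Yilmaz loses to Park); the cycle Park > Yilmaz > Ahmed > Park rules out a Condorcet winner.

none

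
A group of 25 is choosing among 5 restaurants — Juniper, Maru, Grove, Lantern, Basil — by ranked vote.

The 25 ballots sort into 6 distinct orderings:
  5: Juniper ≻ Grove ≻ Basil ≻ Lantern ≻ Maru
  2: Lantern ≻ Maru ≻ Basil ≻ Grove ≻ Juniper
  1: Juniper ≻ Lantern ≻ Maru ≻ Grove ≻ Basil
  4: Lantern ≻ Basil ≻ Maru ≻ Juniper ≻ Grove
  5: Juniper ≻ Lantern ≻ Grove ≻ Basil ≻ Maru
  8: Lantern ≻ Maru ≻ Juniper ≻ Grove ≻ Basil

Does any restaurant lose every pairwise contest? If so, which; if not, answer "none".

Pairwise majorities:
Juniper vs Maru: Maru wins 14–11.
Juniper–Grove: Juniper 23–2.
Juniper vs Lantern: Juniper preferred on 5+1+5 = 11 ballots; Lantern wins 14–11.
Juniper vs Basil: Juniper, 19–6.
Maru vs Grove: Maru, 15–10.
Maru–Lantern: Lantern 25–0.
Maru–Basil: Basil 14–11.
Grove vs Lantern: Lantern, 20–5.
Grove vs Basil: Grove preferred on 5+1+5+8 = 19 ballots; Grove wins 19–6.
Lantern vs Basil: 2+1+4+5+8 = 20 for Lantern, 5 for Basil — Lantern by 20–5.
Every restaurant wins at least one matchup (Juniper beats Grove; Maru beats Juniper; Grove beats Basil; Lantern beats Juniper; Basil beats Maru), so there is no Condorcet loser.

none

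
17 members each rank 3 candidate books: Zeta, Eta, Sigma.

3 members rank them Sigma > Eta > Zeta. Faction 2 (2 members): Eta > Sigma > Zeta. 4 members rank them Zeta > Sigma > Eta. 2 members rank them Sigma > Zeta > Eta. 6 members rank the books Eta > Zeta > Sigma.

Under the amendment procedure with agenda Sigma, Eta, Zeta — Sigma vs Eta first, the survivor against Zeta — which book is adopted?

Round 1: Sigma vs Eta — 9–8, Sigma advances.
Round 2: Sigma vs Zeta — 7–10, Zeta advances.
The agenda winner is Zeta.

Zeta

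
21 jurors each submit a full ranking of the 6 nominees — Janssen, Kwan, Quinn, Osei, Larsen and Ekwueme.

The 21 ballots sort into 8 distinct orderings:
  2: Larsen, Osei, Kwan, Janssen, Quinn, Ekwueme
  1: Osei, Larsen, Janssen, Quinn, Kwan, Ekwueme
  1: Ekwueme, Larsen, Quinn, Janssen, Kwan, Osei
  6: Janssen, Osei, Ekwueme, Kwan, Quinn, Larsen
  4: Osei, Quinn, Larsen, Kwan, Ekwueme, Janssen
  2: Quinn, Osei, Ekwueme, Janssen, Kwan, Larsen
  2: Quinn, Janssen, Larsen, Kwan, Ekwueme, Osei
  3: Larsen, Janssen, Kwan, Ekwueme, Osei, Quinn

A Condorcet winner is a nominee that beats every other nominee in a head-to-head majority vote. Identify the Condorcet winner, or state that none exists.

Pairwise majorities:
Janssen vs Kwan: Janssen wins 15–6.
Janssen–Quinn: Janssen 12–9.
Janssen vs Osei: Janssen preferred on 1+6+2+3 = 12 ballots; Janssen wins 12–9.
Janssen–Larsen: Larsen 11–10.
Janssen vs Ekwueme: Janssen preferred on 2+1+6+2+3 = 14 ballots; Janssen wins 14–7.
Kwan vs Quinn: Kwan, 11–10.
Kwan vs Osei: 1+2+3 = 6 for Kwan, 15 for Osei — Osei by 15–6.
Kwan vs Larsen: Larsen, 13–8.
Kwan vs Ekwueme: Kwan wins 12–9.
Quinn–Osei: Osei 16–5.
Quinn vs Larsen: Quinn preferred on 6+4+2+2 = 14 ballots; Quinn wins 14–7.
Quinn–Ekwueme: Quinn 11–10.
Osei vs Larsen: Osei wins 13–8.
Osei vs Ekwueme: 15 to 6, Osei.
Larsen vs Ekwueme: Larsen is ranked higher on 2+1+4+2+3 = 12 ballots, Ekwueme on 9. Larsen wins 12–9.
No nominee is unbeaten: Janssen loses to Larsen; Kwan loses to Janssen; Quinn loses to Janssen; Osei loses to Janssen; Larsen loses to Quinn; Ekwueme loses to Janssen. In particular Janssen > Quinn > Larsen > Janssen is a majority cycle — no Condorcet winner exists.

none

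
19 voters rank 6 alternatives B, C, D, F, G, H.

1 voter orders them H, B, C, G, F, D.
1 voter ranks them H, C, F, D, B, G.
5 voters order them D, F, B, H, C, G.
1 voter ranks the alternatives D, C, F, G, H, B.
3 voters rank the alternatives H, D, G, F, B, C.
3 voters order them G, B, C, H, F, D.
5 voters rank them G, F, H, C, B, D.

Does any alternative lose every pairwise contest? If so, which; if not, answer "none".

none

Head-to-head results (19 voters):
B vs C: 12 to 7, B.
B vs D: D, 10–9.
B–F: F 15–4.
B vs G: G wins 12–7.
B–H: H 11–8.
C vs D: 10 to 9, C.
C vs F: F wins 13–6.
C–G: G 11–8.
C–H: H 15–4.
D vs F: 5+1+3 = 9 for D, 10 for F — F by 10–9.
D–G: D 10–9.
D vs H: 6 to 13, H.
F vs G: G wins 12–7.
F vs H: F, 11–8.
G vs H: H, 10–9.
No alternative is winless: B beats C; C beats D; D beats B; F beats B; G beats B; H beats B. There is no Condorcet loser.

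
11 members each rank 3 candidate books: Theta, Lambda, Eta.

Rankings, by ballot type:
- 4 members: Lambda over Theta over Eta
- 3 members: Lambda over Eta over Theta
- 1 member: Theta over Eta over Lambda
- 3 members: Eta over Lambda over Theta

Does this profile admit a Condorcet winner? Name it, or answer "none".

Lambda

Head-to-head results (11 members):
Theta vs Lambda: 1 to 10, Lambda.
Theta vs Eta: 5 to 6, Eta.
Lambda vs Eta: Lambda is ranked higher on 4+3 = 7 ballots, Eta on 4. Lambda wins 7–4.
Lambda beats each of Theta, Eta — Lambda is the Condorcet winner.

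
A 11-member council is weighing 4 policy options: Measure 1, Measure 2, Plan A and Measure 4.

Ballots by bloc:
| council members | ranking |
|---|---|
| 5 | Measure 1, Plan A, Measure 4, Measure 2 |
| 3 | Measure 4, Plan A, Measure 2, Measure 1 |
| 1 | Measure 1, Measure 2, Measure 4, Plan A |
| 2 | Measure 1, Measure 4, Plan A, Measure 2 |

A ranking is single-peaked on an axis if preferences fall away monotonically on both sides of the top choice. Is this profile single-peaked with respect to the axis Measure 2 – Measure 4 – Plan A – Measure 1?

Axis positions: Measure 2=1, Measure 4=2, Plan A=3, Measure 1=4.
Bloc 1 (peak Measure 1 at position 4): ranking walks positions 4-3-2-1, expanding outward from the peak — single-peaked.
Bloc 2 (peak Measure 4 at position 2): ranking walks positions 2-3-1-4, expanding outward from the peak — single-peaked.
Bloc 3: ranking walks positions 4-1-2-3; Measure 2 is ranked above Plan A even though Plan A lies between Measure 2 and the peak Measure 1 on the axis — preferences dip and rise again. Not single-peaked.
Bloc 4: ranking walks positions 4-2-3-1; Measure 4 is ranked above Plan A even though Plan A lies between Measure 4 and the peak Measure 1 on the axis — preferences dip and rise again. Not single-peaked.
Bloc 3 violates single-peakedness, so the profile is not single-peaked on this axis.

no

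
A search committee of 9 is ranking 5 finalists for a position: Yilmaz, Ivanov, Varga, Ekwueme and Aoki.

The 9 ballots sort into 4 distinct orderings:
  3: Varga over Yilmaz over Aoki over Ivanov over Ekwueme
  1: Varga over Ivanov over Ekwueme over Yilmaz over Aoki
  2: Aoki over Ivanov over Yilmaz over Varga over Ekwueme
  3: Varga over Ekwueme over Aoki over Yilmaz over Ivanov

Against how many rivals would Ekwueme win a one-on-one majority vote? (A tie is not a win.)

Ekwueme against each rival (9 committee members):
Ekwueme vs Yilmaz: Ekwueme is ranked higher on 1+3 = 4 ballots, Yilmaz on 5. Yilmaz wins 5–4.
Ekwueme–Ivanov: Ivanov 6–3.
Ekwueme vs Varga: Ekwueme preferred on 0 ballots; Varga wins 9–0.
Ekwueme vs Aoki: 1+3 = 4 for Ekwueme, 5 for Aoki — Aoki by 5–4.
Ekwueme beats no one; loses to Yilmaz, Ivanov, Varga, Aoki — 0 pairwise wins.

0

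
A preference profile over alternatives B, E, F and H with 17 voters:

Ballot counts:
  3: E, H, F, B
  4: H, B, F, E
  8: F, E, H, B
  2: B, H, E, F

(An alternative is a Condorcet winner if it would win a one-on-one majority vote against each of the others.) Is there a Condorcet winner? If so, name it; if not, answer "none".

Check each pair by majority over 17 ballots:
B–E: E 11–6.
B vs F: F wins 11–6.
B vs H: H wins 15–2.
E–F: F 12–5.
E vs H: E, 11–6.
F–H: H 9–8.
No alternative is unbeaten: B loses to E; E loses to F; F loses to H; H loses to E. In particular E beats H beats F beats E is a majority cycle — no Condorcet winner exists.

none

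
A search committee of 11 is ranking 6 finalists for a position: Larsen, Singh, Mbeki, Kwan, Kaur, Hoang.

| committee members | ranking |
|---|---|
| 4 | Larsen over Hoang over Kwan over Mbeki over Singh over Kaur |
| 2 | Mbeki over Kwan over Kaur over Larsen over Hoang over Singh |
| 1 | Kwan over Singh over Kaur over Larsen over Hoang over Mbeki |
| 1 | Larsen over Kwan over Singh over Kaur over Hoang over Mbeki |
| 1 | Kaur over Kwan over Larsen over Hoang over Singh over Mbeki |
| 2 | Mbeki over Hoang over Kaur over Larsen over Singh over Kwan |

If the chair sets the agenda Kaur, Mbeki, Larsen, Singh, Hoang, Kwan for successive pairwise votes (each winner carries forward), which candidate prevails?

Larsen

Round 1: Kaur vs Mbeki — 3–8, Mbeki advances.
Round 2: Mbeki vs Larsen — 4–7, Larsen advances.
Round 3: Larsen vs Singh — 10–1, Larsen advances.
Round 4: Larsen vs Hoang — 9–2, Larsen advances.
Round 5: Larsen vs Kwan — 7–4, Larsen advances.
The agenda winner is Larsen.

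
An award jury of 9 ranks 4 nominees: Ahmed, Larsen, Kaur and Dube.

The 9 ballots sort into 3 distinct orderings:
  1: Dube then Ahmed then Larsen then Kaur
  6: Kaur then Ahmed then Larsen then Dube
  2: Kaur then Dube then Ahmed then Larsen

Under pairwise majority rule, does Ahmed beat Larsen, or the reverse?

Ahmed

Ballots ranking Ahmed above Larsen: 1 + 6 + 2 = 9.
Ballots ranking Larsen above Ahmed: 9 − 9 = 0.
Ahmed wins the head-to-head 9–0.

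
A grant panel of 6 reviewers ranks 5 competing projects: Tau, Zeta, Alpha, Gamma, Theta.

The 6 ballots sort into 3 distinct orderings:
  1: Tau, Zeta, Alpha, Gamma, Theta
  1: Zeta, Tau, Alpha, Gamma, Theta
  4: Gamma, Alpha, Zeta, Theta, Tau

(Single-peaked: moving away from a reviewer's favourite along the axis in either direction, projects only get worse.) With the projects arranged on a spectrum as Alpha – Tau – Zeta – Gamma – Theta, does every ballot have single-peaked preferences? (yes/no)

no

Axis positions: Alpha=1, Tau=2, Zeta=3, Gamma=4, Theta=5.
Ballot type 1 (peak Tau at position 2): ranking walks positions 2-3-1-4-5, expanding outward from the peak — single-peaked.
Ballot type 2 (peak Zeta at position 3): ranking walks positions 3-2-1-4-5, expanding outward from the peak — single-peaked.
Ballot type 3: ranking walks positions 4-1-3-5-2; Alpha is ranked above Zeta even though Zeta lies between Alpha and the peak Gamma on the axis — preferences dip and rise again. Not single-peaked.
Ballot type 3 violates single-peakedness, so the profile is not single-peaked on this axis.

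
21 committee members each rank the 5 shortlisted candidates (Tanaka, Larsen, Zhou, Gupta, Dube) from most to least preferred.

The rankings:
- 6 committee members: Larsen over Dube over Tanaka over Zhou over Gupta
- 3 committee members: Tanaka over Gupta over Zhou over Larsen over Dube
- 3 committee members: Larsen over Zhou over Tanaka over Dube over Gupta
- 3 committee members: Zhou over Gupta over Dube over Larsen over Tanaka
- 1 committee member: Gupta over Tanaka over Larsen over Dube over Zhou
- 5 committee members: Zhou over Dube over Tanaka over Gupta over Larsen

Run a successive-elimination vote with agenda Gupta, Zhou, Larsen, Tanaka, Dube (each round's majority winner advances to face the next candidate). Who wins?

Zhou

Round 1: Gupta vs Zhou — 4–17, Zhou advances.
Round 2: Zhou vs Larsen — 11–10, Zhou advances.
Round 3: Zhou vs Tanaka — 11–10, Zhou advances.
Round 4: Zhou vs Dube — 14–7, Zhou advances.
Zhou survives the agenda.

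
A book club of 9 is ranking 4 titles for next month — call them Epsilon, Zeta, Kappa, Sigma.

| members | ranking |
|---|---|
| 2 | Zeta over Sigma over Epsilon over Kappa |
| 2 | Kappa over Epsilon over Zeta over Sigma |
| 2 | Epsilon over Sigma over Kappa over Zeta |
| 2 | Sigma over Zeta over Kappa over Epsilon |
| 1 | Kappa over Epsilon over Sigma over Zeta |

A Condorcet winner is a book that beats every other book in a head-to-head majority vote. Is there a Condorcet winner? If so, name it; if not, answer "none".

Check each pair by majority over 9 ballots:
Epsilon vs Zeta: Epsilon, 5–4.
Epsilon vs Kappa: Kappa, 5–4.
Epsilon vs Sigma: 2+2+1 = 5 for Epsilon, 4 for Sigma — Epsilon by 5–4.
Zeta vs Kappa: Kappa, 5–4.
Zeta vs Sigma: 2+2 = 4 for Zeta, 5 for Sigma — Sigma by 5–4.
Kappa–Sigma: Sigma 6–3.
No book is unbeaten: Epsilon loses to Kappa; Zeta loses to Epsilon; Kappa loses to Sigma; Sigma loses to Epsilon. In particular Epsilon → Sigma → Kappa → Epsilon is a majority cycle — no Condorcet winner exists.

none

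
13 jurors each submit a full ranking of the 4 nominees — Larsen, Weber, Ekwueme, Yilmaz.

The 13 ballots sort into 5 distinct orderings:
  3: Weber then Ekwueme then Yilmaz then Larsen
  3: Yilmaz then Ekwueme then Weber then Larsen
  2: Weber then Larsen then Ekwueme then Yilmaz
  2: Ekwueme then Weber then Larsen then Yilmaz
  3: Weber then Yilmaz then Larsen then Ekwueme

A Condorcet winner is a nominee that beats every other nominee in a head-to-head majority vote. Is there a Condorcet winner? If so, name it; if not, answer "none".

Weber

Check each pair by majority over 13 ballots:
Larsen–Weber: Weber 13–0.
Larsen vs Ekwueme: Ekwueme wins 8–5.
Larsen–Yilmaz: Yilmaz 9–4.
Weber vs Ekwueme: Weber wins 8–5.
Weber vs Yilmaz: Weber, 10–3.
Ekwueme vs Yilmaz: Ekwueme, 7–6.
Only Weber has no losses; Weber is the Condorcet winner.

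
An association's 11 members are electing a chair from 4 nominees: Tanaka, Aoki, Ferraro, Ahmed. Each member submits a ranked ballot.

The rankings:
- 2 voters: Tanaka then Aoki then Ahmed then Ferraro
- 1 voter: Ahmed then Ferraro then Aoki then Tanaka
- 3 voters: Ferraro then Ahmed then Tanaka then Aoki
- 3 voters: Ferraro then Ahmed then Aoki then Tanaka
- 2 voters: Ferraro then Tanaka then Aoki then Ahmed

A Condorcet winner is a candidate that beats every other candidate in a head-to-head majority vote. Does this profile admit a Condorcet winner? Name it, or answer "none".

Pairwise majorities:
Tanaka–Aoki: Tanaka 7–4.
Tanaka vs Ferraro: 2 for Tanaka, 9 for Ferraro — Ferraro by 9–2.
Tanaka–Ahmed: Ahmed 7–4.
Aoki vs Ferraro: Aoki preferred on 2 ballots; Ferraro wins 9–2.
Aoki vs Ahmed: Aoki preferred on 2+2 = 4 ballots; Ahmed wins 7–4.
Ferraro vs Ahmed: Ferraro preferred on 3+3+2 = 8 ballots; Ferraro wins 8–3.
Ferraro wins every pairwise contest, so Ferraro is the Condorcet winner.

Ferraro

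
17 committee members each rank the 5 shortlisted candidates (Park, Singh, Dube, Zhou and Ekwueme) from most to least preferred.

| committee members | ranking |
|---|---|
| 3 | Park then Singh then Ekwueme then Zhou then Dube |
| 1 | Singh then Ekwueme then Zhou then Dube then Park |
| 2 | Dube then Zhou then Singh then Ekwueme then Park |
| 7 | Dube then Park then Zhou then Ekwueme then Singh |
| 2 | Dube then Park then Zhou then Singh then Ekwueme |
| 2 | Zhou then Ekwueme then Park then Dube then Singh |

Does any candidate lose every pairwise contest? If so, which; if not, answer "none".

Singh

Pairwise majorities:
Park–Singh: Park 14–3.
Park vs Dube: Dube, 12–5.
Park vs Zhou: Park, 12–5.
Park vs Ekwueme: Park preferred on 3+7+2 = 12 ballots; Park wins 12–5.
Singh vs Dube: Singh is ranked higher on 3+1 = 4 ballots, Dube on 13. Dube wins 13–4.
Singh vs Zhou: Singh is ranked higher on 3+1 = 4 ballots, Zhou on 13. Zhou wins 13–4.
Singh vs Ekwueme: Singh preferred on 3+1+2+2 = 8 ballots; Ekwueme wins 9–8.
Dube vs Zhou: Dube is ranked higher on 2+7+2 = 11 ballots, Zhou on 6. Dube wins 11–6.
Dube vs Ekwueme: Dube, 11–6.
Zhou vs Ekwueme: Zhou wins 13–4.
Singh loses to every other candidate — it is the Condorcet loser.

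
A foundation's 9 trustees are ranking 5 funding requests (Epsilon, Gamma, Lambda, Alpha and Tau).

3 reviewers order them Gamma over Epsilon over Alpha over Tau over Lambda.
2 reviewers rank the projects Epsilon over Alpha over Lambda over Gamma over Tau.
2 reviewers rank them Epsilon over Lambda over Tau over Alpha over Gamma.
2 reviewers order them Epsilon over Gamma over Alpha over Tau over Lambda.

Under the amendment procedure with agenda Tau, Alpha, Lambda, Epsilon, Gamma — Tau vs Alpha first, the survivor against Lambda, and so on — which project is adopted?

Round 1: Tau vs Alpha — 2–7, Alpha advances.
Round 2: Alpha vs Lambda — 7–2, Alpha advances.
Round 3: Alpha vs Epsilon — 0–9, Epsilon advances.
Round 4: Epsilon vs Gamma — 6–3, Epsilon advances.
The agenda winner is Epsilon.

Epsilon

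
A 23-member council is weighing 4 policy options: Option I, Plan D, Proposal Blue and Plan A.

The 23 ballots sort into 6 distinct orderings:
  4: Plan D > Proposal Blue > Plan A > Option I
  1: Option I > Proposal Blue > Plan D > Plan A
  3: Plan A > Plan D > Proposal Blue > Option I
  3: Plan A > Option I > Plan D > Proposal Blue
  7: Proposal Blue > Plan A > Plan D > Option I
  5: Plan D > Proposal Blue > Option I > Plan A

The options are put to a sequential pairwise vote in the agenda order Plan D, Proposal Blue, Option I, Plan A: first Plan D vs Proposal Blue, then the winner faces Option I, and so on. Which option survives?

Round 1: Plan D vs Proposal Blue — 15–8, Plan D advances.
Round 2: Plan D vs Option I — 19–4, Plan D advances.
Round 3: Plan D vs Plan A — 10–13, Plan A advances.
Plan A survives the agenda.

Plan A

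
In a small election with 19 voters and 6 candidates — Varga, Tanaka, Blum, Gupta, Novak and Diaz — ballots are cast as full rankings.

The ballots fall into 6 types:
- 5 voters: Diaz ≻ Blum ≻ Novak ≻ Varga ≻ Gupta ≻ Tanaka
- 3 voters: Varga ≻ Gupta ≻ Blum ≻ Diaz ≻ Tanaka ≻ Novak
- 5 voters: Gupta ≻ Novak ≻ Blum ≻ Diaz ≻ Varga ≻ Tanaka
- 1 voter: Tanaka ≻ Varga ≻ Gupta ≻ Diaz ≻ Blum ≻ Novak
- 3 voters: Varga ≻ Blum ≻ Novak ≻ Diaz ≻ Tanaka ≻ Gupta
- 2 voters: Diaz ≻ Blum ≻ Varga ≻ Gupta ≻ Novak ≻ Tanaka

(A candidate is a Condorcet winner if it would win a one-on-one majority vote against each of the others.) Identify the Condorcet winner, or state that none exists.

Blum

Head-to-head results (19 voters):
Varga vs Tanaka: Varga wins 18–1.
Varga–Blum: Blum 12–7.
Varga vs Gupta: Varga wins 14–5.
Varga vs Novak: Novak, 10–9.
Varga vs Diaz: Diaz wins 12–7.
Tanaka vs Blum: Blum wins 18–1.
Tanaka vs Gupta: Gupta wins 15–4.
Tanaka vs Novak: Novak, 15–4.
Tanaka vs Diaz: Diaz wins 18–1.
Blum vs Gupta: Blum, 10–9.
Blum–Novak: Blum 14–5.
Blum vs Diaz: Blum, 11–8.
Gupta vs Novak: Gupta, 11–8.
Gupta vs Diaz: Diaz wins 10–9.
Novak–Diaz: Diaz 11–8.
Only Blum has no losses; Blum is the Condorcet winner.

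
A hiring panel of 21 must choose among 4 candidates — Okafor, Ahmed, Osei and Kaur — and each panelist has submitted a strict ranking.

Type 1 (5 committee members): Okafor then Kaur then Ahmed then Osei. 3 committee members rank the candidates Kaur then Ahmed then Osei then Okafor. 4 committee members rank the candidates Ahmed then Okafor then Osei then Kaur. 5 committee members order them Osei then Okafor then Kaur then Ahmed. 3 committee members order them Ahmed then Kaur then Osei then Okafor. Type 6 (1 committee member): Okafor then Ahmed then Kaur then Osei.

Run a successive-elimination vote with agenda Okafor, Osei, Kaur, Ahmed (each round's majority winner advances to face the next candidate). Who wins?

Round 1: Okafor vs Osei — 10–11, Osei advances.
Round 2: Osei vs Kaur — 9–12, Kaur advances.
Round 3: Kaur vs Ahmed — 13–8, Kaur advances.
Kaur survives the agenda.

Kaur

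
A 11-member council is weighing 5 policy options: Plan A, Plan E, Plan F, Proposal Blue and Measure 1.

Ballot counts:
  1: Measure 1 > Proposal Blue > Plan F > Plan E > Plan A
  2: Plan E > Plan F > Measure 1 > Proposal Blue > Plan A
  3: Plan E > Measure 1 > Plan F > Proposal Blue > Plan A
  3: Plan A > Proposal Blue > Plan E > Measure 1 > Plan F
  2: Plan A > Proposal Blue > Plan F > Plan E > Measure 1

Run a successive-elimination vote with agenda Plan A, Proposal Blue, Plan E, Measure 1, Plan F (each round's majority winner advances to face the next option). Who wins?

Round 1: Plan A vs Proposal Blue — 5–6, Proposal Blue advances.
Round 2: Proposal Blue vs Plan E — 6–5, Proposal Blue advances.
Round 3: Proposal Blue vs Measure 1 — 5–6, Measure 1 advances.
Round 4: Measure 1 vs Plan F — 7–4, Measure 1 advances.
Measure 1 survives the agenda.

Measure 1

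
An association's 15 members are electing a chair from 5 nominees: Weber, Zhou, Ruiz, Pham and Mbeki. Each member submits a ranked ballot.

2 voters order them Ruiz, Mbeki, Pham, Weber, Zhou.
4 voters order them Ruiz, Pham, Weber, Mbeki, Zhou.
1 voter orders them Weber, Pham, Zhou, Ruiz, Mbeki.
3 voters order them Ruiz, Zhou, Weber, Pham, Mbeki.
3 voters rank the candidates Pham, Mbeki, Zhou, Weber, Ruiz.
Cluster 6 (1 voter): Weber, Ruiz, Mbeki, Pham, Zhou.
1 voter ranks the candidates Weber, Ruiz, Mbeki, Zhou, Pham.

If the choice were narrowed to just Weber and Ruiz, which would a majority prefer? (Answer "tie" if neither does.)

Ruiz

Ballots ranking Weber above Ruiz: 1 + 3 + 1 + 1 = 6.
Ballots ranking Ruiz above Weber: 15 − 6 = 9.
Ruiz wins the head-to-head 9–6.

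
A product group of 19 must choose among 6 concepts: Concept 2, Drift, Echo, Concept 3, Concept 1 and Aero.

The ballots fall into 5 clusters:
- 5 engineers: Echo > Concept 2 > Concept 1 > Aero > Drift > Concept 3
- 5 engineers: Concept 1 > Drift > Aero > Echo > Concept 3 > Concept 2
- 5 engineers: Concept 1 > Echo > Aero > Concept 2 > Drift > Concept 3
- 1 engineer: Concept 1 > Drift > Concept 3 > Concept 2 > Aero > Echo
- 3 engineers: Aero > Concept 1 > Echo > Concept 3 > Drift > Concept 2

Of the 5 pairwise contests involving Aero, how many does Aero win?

3

Aero against each rival (19 engineers):
Aero vs Concept 2: 13 to 6, Aero.
Aero vs Drift: 13 to 6, Aero.
Aero vs Echo: Aero preferred on 5+1+3 = 9 ballots; Echo wins 10–9.
Aero vs Concept 3: 5+5+5+3 = 18 for Aero, 1 for Concept 3 — Aero by 18–1.
Aero vs Concept 1: Aero preferred on 3 ballots; Concept 1 wins 16–3.
Aero beats Concept 2, Drift, Concept 3; loses to Echo, Concept 1 — 3 pairwise wins.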